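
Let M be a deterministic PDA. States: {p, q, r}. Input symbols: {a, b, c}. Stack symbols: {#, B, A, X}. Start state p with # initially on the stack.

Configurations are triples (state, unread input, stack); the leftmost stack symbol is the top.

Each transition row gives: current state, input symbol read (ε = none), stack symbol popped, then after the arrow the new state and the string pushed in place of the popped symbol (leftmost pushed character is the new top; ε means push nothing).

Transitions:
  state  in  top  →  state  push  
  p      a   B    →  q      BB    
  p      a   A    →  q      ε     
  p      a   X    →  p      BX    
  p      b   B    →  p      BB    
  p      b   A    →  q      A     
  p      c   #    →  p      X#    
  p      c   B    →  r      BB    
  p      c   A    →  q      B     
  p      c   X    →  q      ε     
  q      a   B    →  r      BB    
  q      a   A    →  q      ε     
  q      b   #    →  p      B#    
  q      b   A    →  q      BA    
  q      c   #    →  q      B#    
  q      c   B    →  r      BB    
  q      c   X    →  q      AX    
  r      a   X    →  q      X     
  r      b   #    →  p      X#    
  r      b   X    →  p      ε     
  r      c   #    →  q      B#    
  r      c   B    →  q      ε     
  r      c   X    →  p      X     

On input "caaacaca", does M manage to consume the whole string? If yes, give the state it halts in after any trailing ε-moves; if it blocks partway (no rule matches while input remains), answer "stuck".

r

(p, caaacaca, #) ⊢ (p, aaacaca, X#) ⊢ (p, aacaca, BX#) ⊢ (q, acaca, BBX#) ⊢ (r, caca, BBBX#) ⊢ (q, aca, BBX#) ⊢ (r, ca, BBBX#) ⊢ (q, a, BBX#) ⊢ (r, ε, BBBX#)
All input consumed; M is in state r.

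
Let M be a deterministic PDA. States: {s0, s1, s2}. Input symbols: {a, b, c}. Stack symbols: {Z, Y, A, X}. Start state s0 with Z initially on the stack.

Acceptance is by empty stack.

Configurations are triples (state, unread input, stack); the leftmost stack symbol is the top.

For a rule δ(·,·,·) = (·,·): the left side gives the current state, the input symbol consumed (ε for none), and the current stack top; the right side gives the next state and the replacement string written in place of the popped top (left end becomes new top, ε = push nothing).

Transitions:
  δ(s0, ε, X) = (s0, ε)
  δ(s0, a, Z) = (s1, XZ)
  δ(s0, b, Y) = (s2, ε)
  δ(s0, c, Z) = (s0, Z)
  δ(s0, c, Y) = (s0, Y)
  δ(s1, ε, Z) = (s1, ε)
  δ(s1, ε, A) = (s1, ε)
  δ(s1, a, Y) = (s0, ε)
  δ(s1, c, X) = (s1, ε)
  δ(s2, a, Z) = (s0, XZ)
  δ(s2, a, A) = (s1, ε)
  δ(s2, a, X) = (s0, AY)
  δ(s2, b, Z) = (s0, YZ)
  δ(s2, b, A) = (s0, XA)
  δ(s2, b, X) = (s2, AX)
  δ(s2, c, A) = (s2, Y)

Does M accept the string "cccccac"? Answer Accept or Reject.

Accept

(s0, cccccac, Z)
  read c, top Z: go to s0, push Z → (s0, ccccac, Z)
  read c, top Z: go to s0, push Z → (s0, cccac, Z)
  read c, top Z: go to s0, push Z → (s0, ccac, Z)
  read c, top Z: go to s0, push Z → (s0, cac, Z)
  read c, top Z: go to s0, push Z → (s0, ac, Z)
  read a, top Z: go to s1, push XZ → (s1, c, XZ)
  read c, top X: go to s1, push ε → (s1, ε, Z)
  ε-move, top Z: go to s1, push ε → (s1, ε, ε)
All input consumed and the stack is empty.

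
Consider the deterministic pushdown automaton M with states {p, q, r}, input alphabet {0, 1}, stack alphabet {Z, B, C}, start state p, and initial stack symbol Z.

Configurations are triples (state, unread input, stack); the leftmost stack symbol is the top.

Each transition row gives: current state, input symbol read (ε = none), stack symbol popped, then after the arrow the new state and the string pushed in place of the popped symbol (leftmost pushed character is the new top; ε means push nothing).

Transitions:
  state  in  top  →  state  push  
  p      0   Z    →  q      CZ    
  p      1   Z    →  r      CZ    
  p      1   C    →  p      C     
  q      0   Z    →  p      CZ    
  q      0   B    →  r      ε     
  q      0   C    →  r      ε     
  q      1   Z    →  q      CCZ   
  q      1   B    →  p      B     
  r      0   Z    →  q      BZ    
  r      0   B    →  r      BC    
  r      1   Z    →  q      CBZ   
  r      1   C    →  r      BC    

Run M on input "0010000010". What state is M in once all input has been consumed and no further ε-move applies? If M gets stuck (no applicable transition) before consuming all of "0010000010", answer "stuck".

stuck

(p, 0010000010, Z) ⊢ (q, 010000010, CZ) ⊢ (r, 10000010, Z) ⊢ (q, 0000010, CBZ) ⊢ (r, 000010, BZ) ⊢ (r, 00010, BCZ) ⊢ (r, 0010, BCCZ) ⊢ (r, 010, BCCCZ) ⊢ (r, 10, BCCCCZ)
No transition for (r, 1, top B); M blocks with input 10 remaining.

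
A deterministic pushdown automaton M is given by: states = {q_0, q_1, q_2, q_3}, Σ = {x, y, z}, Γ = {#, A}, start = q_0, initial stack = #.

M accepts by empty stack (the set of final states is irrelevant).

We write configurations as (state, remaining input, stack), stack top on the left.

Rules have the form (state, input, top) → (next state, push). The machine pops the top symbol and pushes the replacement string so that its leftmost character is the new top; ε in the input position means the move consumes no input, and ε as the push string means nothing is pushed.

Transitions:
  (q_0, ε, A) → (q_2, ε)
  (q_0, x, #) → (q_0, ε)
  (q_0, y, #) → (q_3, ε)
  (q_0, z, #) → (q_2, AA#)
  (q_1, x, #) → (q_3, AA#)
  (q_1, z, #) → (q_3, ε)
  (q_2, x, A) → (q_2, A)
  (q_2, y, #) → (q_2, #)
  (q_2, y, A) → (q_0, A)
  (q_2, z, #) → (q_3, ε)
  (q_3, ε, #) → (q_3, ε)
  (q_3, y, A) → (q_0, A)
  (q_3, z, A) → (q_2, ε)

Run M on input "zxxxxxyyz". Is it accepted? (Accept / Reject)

Accept

(q_0, zxxxxxyyz, #) ⊢ (q_2, xxxxxyyz, AA#) ⊢ (q_2, xxxxyyz, AA#) ⊢ (q_2, xxxyyz, AA#) ⊢ (q_2, xxyyz, AA#) ⊢ (q_2, xyyz, AA#) ⊢ (q_2, yyz, AA#) ⊢ (q_0, yz, AA#) ⊢ (q_2, yz, A#) ⊢ (q_0, z, A#) ⊢ (q_2, z, #) ⊢ (q_3, ε, ε)
All input consumed and the stack is empty.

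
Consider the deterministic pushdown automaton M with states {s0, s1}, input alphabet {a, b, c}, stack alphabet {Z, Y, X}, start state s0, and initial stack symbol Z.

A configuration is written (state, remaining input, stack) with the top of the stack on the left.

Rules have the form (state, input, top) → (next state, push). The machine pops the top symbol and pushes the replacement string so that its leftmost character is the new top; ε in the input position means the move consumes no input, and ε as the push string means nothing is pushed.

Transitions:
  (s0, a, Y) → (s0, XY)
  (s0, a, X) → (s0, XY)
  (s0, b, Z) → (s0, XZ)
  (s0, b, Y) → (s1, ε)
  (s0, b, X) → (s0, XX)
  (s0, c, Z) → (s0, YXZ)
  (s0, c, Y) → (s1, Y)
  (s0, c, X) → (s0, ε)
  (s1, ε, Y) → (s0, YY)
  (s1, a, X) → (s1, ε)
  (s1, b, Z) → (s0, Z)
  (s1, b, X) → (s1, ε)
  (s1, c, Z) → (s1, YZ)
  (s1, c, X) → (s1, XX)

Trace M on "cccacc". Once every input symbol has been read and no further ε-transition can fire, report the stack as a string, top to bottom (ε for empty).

(s0, cccacc, Z)
  read c, top Z: go to s0, push YXZ → (s0, ccacc, YXZ)
  read c, top Y: go to s1, push Y → (s1, cacc, YXZ)
  ε-move, top Y: go to s0, push YY → (s0, cacc, YYXZ)
  read c, top Y: go to s1, push Y → (s1, acc, YYXZ)
  ε-move, top Y: go to s0, push YY → (s0, acc, YYYXZ)
  read a, top Y: go to s0, push XY → (s0, cc, XYYYXZ)
  read c, top X: go to s0, push ε → (s0, c, YYYXZ)
  read c, top Y: go to s1, push Y → (s1, ε, YYYXZ)
  ε-move, top Y: go to s0, push YY → (s0, ε, YYYYXZ)
All input consumed in state s0 with stack YYYYXZ.

YYYYXZ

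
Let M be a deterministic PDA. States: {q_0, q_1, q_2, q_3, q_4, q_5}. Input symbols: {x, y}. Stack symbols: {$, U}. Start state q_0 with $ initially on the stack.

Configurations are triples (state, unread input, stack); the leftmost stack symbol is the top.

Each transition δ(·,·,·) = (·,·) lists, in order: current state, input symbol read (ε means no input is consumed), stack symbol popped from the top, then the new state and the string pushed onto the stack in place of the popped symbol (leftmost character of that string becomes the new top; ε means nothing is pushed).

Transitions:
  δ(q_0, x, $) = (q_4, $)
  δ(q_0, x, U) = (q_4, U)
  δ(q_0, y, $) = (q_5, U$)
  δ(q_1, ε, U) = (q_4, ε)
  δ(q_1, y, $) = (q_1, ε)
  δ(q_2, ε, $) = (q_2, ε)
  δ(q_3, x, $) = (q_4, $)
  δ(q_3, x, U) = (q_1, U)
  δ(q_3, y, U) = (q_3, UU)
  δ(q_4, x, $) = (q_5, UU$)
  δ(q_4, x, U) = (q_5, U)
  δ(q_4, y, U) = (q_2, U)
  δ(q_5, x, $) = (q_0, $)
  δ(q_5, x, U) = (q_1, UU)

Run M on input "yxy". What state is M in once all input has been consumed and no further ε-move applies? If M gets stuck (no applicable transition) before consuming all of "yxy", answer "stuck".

(q_0, yxy, $)
  read y, top $: go to q_5, push U$ → (q_5, xy, U$)
  read x, top U: go to q_1, push UU → (q_1, y, UU$)
  ε-move, top U: go to q_4, push ε → (q_4, y, U$)
  read y, top U: go to q_2, push U → (q_2, ε, U$)
All input consumed; M is in state q_2.

q_2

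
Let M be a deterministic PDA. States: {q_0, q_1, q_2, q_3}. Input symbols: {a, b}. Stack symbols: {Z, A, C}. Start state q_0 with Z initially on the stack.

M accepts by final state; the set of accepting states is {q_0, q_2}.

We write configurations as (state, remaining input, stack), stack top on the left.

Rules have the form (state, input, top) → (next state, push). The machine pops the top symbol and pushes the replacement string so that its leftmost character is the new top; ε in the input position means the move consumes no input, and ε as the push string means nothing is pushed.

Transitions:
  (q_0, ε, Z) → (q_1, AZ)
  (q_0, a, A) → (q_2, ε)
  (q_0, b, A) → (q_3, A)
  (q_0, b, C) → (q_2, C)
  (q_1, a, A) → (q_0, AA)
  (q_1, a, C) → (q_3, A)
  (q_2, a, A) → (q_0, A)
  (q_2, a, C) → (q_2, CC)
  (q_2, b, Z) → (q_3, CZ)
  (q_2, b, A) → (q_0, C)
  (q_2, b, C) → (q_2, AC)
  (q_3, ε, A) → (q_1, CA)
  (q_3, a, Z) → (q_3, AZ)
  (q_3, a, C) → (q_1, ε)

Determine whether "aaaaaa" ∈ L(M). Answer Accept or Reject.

Reject

(q_0, aaaaaa, Z)
  ε-move, top Z: go to q_1, push AZ → (q_1, aaaaaa, AZ)
  read a, top A: go to q_0, push AA → (q_0, aaaaa, AAZ)
  read a, top A: go to q_2, push ε → (q_2, aaaa, AZ)
  read a, top A: go to q_0, push A → (q_0, aaa, AZ)
  read a, top A: go to q_2, push ε → (q_2, aa, Z)
No transition applies at (q_2, aa, Z); input not fully consumed.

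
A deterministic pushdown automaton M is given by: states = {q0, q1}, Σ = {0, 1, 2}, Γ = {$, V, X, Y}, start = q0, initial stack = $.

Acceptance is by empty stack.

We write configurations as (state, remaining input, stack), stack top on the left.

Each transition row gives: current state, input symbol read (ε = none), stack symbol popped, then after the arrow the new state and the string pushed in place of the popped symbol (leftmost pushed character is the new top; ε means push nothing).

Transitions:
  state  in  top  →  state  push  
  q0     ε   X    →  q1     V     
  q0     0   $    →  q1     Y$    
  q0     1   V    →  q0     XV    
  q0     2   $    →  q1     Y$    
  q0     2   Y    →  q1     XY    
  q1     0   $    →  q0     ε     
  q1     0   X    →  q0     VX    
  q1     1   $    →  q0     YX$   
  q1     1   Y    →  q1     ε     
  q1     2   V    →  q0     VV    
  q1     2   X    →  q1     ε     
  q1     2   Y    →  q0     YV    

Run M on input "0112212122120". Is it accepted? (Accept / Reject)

Accept

(q0, 0112212122120, $) ⊢ (q1, 112212122120, Y$) ⊢ (q1, 12212122120, $) ⊢ (q0, 2212122120, YX$) ⊢ (q1, 212122120, XYX$) ⊢ (q1, 12122120, YX$) ⊢ (q1, 2122120, X$) ⊢ (q1, 122120, $) ⊢ (q0, 22120, YX$) ⊢ (q1, 2120, XYX$) ⊢ (q1, 120, YX$) ⊢ (q1, 20, X$) ⊢ (q1, 0, $) ⊢ (q0, ε, ε)
All input consumed and the stack is empty.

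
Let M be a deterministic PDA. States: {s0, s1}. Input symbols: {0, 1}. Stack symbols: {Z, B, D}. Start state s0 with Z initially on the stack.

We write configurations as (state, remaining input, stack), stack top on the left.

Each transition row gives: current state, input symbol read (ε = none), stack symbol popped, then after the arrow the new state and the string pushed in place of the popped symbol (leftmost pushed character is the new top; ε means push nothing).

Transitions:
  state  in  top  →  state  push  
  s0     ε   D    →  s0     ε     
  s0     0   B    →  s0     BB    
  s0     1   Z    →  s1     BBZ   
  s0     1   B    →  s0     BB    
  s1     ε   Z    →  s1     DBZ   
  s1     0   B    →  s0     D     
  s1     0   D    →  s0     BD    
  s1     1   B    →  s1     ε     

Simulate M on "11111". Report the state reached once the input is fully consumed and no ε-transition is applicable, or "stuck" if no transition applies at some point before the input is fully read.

stuck

(s0, 11111, Z)
  read 1, top Z: go to s1, push BBZ → (s1, 1111, BBZ)
  read 1, top B: go to s1, push ε → (s1, 111, BZ)
  read 1, top B: go to s1, push ε → (s1, 11, Z)
  ε-move, top Z: go to s1, push DBZ → (s1, 11, DBZ)
No transition for (s1, 1, top D); M blocks with input 11 remaining.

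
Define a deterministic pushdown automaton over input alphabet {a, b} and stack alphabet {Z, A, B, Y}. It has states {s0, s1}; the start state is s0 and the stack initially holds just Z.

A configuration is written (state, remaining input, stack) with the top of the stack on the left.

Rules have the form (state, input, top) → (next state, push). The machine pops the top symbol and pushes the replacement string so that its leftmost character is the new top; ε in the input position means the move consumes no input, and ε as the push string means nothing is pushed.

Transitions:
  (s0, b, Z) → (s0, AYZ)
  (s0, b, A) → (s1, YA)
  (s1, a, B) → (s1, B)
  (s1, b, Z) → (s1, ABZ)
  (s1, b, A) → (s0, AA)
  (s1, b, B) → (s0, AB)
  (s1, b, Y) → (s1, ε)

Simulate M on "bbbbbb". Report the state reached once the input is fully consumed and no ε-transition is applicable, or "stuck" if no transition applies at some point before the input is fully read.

(s0, bbbbbb, Z)
  read b, top Z: go to s0, push AYZ → (s0, bbbbb, AYZ)
  read b, top A: go to s1, push YA → (s1, bbbb, YAYZ)
  read b, top Y: go to s1, push ε → (s1, bbb, AYZ)
  read b, top A: go to s0, push AA → (s0, bb, AAYZ)
  read b, top A: go to s1, push YA → (s1, b, YAAYZ)
  read b, top Y: go to s1, push ε → (s1, ε, AAYZ)
All input consumed; M is in state s1.

s1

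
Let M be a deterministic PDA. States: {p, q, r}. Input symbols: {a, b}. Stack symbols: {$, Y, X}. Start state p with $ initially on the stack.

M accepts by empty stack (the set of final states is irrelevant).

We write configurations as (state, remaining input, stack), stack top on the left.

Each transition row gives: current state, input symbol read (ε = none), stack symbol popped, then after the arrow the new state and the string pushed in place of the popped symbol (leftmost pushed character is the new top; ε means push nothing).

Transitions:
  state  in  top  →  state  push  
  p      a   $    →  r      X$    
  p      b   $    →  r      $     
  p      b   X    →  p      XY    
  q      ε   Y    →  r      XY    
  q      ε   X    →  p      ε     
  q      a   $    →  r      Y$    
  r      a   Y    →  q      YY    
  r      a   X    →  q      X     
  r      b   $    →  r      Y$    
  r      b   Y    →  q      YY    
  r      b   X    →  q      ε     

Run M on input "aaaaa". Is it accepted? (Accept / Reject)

(p, aaaaa, $)
  read a, top $: go to r, push X$ → (r, aaaa, X$)
  read a, top X: go to q, push X → (q, aaa, X$)
  ε-move, top X: go to p, push ε → (p, aaa, $)
  read a, top $: go to r, push X$ → (r, aa, X$)
  read a, top X: go to q, push X → (q, a, X$)
  ε-move, top X: go to p, push ε → (p, a, $)
  read a, top $: go to r, push X$ → (r, ε, X$)
All input consumed; stack is X$, not empty, and no further ε-move applies.

Reject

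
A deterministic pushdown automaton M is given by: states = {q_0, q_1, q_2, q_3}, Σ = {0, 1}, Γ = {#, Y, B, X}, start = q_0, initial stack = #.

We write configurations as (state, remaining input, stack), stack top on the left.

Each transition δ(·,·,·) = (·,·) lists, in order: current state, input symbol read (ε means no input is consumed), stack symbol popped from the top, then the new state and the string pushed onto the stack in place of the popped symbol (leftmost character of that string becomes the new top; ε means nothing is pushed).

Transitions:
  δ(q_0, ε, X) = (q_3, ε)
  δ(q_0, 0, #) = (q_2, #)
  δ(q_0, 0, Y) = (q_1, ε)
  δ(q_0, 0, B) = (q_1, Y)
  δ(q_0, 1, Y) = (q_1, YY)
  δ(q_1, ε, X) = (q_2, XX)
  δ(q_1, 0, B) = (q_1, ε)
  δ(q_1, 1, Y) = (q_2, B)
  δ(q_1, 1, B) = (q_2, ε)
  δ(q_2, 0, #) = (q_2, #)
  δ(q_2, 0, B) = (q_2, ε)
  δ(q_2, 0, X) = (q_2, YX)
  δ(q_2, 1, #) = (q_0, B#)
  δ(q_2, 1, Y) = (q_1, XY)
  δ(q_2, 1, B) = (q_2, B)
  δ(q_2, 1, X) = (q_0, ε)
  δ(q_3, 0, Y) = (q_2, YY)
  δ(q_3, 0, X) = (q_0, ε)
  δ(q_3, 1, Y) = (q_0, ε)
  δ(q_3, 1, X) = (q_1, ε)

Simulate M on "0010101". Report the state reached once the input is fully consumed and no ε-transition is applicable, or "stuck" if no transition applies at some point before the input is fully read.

(q_0, 0010101, #)
  read 0, top #: go to q_2, push # → (q_2, 010101, #)
  read 0, top #: go to q_2, push # → (q_2, 10101, #)
  read 1, top #: go to q_0, push B# → (q_0, 0101, B#)
  read 0, top B: go to q_1, push Y → (q_1, 101, Y#)
  read 1, top Y: go to q_2, push B → (q_2, 01, B#)
  read 0, top B: go to q_2, push ε → (q_2, 1, #)
  read 1, top #: go to q_0, push B# → (q_0, ε, B#)
All input consumed; M is in state q_0.

q_0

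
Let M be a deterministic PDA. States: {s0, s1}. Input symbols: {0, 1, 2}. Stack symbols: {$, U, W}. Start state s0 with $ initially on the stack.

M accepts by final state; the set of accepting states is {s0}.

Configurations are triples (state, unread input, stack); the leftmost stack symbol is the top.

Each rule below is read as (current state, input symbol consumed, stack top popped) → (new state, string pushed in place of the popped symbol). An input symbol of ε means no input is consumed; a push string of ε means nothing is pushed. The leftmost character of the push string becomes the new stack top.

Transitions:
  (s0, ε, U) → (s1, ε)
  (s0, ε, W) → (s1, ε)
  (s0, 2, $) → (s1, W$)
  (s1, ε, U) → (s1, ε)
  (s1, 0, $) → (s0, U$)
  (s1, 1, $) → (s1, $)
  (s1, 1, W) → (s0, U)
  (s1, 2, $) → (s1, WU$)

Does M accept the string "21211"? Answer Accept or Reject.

(s0, 21211, $)
  read 2, top $: go to s1, push W$ → (s1, 1211, W$)
  read 1, top W: go to s0, push U → (s0, 211, U$)
  ε-move, top U: go to s1, push ε → (s1, 211, $)
  read 2, top $: go to s1, push WU$ → (s1, 11, WU$)
  read 1, top W: go to s0, push U → (s0, 1, UU$)
  ε-move, top U: go to s1, push ε → (s1, 1, U$)
  ε-move, top U: go to s1, push ε → (s1, 1, $)
  read 1, top $: go to s1, push $ → (s1, ε, $)
All input consumed; state s1 ∉ F and no further ε-move applies.

Reject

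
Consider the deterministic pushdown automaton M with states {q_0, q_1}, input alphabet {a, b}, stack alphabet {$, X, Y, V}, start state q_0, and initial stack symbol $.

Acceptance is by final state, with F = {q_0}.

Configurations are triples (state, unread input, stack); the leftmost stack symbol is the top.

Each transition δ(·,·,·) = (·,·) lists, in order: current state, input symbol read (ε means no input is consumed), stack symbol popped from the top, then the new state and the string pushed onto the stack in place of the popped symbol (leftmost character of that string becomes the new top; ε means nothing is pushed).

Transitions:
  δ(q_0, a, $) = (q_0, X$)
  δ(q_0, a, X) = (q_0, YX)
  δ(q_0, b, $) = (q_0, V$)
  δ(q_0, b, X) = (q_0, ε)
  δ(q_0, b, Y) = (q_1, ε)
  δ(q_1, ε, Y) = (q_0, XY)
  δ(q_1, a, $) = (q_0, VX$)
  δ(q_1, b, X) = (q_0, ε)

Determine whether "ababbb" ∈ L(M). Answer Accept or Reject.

(q_0, ababbb, $)
  read a, top $: go to q_0, push X$ → (q_0, babbb, X$)
  read b, top X: go to q_0, push ε → (q_0, abbb, $)
  read a, top $: go to q_0, push X$ → (q_0, bbb, X$)
  read b, top X: go to q_0, push ε → (q_0, bb, $)
  read b, top $: go to q_0, push V$ → (q_0, b, V$)
No transition applies at (q_0, b, V$); input not fully consumed.

Reject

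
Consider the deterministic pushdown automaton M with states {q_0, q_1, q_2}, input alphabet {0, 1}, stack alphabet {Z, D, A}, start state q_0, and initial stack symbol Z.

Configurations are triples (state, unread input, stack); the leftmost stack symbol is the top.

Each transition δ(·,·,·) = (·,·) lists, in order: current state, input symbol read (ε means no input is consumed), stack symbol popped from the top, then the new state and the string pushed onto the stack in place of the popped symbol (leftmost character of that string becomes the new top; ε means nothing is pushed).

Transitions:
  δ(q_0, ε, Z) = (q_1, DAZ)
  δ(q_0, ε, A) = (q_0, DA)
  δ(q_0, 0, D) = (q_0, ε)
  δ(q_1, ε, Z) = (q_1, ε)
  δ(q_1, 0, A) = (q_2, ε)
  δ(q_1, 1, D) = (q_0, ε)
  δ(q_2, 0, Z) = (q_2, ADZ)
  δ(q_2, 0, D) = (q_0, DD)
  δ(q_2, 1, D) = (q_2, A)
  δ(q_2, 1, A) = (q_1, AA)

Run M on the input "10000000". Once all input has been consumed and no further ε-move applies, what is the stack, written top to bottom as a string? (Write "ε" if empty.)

(q_0, 10000000, Z) ⊢ (q_1, 10000000, DAZ) ⊢ (q_0, 0000000, AZ) ⊢ (q_0, 0000000, DAZ) ⊢ (q_0, 000000, AZ) ⊢ (q_0, 000000, DAZ) ⊢ (q_0, 00000, AZ) ⊢ (q_0, 00000, DAZ) ⊢ (q_0, 0000, AZ) ⊢ (q_0, 0000, DAZ) ⊢ (q_0, 000, AZ) ⊢ (q_0, 000, DAZ) ⊢ (q_0, 00, AZ) ⊢ (q_0, 00, DAZ) ⊢ (q_0, 0, AZ) ⊢ (q_0, 0, DAZ) ⊢ (q_0, ε, AZ) ⊢ (q_0, ε, DAZ)
All input consumed in state q_0 with stack DAZ.

DAZ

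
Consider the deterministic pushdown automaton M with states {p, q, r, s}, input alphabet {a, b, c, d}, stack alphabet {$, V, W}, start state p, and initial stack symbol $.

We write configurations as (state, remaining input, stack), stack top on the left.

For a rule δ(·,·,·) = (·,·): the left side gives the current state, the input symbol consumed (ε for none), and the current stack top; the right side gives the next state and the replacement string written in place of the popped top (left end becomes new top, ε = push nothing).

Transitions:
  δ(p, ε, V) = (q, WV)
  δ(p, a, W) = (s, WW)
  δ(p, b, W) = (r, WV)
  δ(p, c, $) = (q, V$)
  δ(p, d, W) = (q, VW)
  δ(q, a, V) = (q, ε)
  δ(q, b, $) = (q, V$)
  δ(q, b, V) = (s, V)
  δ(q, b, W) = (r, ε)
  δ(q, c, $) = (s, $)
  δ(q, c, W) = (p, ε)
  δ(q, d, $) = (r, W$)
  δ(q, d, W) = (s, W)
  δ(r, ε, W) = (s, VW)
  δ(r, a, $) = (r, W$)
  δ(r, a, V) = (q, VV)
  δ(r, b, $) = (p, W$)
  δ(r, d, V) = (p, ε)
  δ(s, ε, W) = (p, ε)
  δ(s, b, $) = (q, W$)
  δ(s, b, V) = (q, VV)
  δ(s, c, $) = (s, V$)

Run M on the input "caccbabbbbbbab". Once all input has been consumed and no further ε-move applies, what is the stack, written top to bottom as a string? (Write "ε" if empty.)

VVV$

(p, caccbabbbbbbab, $) ⊢ (q, accbabbbbbbab, V$) ⊢ (q, ccbabbbbbbab, $) ⊢ (s, cbabbbbbbab, $) ⊢ (s, babbbbbbab, V$) ⊢ (q, abbbbbbab, VV$) ⊢ (q, bbbbbbab, V$) ⊢ (s, bbbbbab, V$) ⊢ (q, bbbbab, VV$) ⊢ (s, bbbab, VV$) ⊢ (q, bbab, VVV$) ⊢ (s, bab, VVV$) ⊢ (q, ab, VVVV$) ⊢ (q, b, VVV$) ⊢ (s, ε, VVV$)
All input consumed in state s with stack VVV$.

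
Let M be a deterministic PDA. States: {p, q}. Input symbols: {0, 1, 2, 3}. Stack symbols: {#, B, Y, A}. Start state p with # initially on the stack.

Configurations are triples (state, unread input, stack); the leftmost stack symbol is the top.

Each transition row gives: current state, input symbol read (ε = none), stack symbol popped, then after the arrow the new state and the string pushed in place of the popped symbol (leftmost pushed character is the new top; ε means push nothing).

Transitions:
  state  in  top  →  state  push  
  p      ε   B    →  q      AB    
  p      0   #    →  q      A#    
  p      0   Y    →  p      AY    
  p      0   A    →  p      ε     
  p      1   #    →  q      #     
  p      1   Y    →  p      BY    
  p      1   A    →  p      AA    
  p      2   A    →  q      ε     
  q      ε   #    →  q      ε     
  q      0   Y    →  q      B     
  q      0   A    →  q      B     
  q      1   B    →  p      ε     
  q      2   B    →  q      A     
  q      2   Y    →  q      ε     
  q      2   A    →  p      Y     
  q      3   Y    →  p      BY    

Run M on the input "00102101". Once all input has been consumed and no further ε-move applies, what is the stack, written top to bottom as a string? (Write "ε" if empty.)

(p, 00102101, #) ⊢ (q, 0102101, A#) ⊢ (q, 102101, B#) ⊢ (p, 02101, #) ⊢ (q, 2101, A#) ⊢ (p, 101, Y#) ⊢ (p, 01, BY#) ⊢ (q, 01, ABY#) ⊢ (q, 1, BBY#) ⊢ (p, ε, BY#) ⊢ (q, ε, ABY#)
All input consumed in state q with stack ABY#.

ABY#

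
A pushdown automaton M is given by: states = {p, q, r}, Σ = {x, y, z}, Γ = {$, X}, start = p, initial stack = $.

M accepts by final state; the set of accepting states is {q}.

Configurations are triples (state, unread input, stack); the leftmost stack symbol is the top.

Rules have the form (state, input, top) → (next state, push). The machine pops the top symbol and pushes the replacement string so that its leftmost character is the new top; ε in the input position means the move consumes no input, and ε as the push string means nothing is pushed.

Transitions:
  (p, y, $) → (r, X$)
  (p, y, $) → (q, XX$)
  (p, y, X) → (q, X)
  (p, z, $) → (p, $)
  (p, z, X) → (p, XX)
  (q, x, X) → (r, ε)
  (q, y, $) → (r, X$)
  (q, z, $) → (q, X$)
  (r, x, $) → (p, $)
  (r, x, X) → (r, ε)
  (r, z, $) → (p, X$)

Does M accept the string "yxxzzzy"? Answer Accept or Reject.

One accepting computation: (p, yxxzzzy, $) ⊢ (r, xxzzzy, X$) ⊢ (r, xzzzy, $) ⊢ (p, zzzy, $) ⊢ (p, zzy, $) ⊢ (p, zy, $) ⊢ (p, y, $) ⊢ (q, ε, XX$)
All input consumed and state q ∈ F.

Accept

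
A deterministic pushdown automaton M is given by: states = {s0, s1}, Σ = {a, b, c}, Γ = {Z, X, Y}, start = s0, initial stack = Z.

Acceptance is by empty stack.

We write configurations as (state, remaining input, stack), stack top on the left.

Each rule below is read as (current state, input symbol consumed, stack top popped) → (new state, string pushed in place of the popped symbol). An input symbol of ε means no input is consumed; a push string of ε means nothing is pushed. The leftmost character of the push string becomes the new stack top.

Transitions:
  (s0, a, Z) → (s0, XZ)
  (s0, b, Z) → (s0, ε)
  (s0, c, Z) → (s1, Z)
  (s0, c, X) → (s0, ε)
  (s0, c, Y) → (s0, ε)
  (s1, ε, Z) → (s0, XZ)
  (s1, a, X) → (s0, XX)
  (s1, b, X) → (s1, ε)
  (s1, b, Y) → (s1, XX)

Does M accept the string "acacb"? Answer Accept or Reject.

(s0, acacb, Z)
  read a, top Z: go to s0, push XZ → (s0, cacb, XZ)
  read c, top X: go to s0, push ε → (s0, acb, Z)
  read a, top Z: go to s0, push XZ → (s0, cb, XZ)
  read c, top X: go to s0, push ε → (s0, b, Z)
  read b, top Z: go to s0, push ε → (s0, ε, ε)
All input consumed and the stack is empty.

Accept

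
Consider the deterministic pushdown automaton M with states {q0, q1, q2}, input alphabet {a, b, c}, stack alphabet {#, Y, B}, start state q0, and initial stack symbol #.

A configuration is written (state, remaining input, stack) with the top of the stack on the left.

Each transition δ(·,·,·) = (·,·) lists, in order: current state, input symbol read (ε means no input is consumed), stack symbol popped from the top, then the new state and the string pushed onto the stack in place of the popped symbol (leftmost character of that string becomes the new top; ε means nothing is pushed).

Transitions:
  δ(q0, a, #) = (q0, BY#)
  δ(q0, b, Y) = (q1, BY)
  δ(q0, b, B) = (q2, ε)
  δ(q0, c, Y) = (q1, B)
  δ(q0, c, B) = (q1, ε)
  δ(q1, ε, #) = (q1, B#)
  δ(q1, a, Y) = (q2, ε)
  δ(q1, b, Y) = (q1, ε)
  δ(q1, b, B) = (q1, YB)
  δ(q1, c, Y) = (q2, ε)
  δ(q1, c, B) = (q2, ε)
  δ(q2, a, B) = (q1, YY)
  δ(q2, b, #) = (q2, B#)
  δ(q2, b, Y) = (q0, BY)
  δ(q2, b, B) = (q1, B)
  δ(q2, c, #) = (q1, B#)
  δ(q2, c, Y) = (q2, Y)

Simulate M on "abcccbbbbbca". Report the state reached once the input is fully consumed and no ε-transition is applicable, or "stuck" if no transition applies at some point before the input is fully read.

(q0, abcccbbbbbca, #)
  read a, top #: go to q0, push BY# → (q0, bcccbbbbbca, BY#)
  read b, top B: go to q2, push ε → (q2, cccbbbbbca, Y#)
  read c, top Y: go to q2, push Y → (q2, ccbbbbbca, Y#)
  read c, top Y: go to q2, push Y → (q2, cbbbbbca, Y#)
  read c, top Y: go to q2, push Y → (q2, bbbbbca, Y#)
  read b, top Y: go to q0, push BY → (q0, bbbbca, BY#)
  read b, top B: go to q2, push ε → (q2, bbbca, Y#)
  read b, top Y: go to q0, push BY → (q0, bbca, BY#)
  read b, top B: go to q2, push ε → (q2, bca, Y#)
  read b, top Y: go to q0, push BY → (q0, ca, BY#)
  read c, top B: go to q1, push ε → (q1, a, Y#)
  read a, top Y: go to q2, push ε → (q2, ε, #)
All input consumed; M is in state q2.

q2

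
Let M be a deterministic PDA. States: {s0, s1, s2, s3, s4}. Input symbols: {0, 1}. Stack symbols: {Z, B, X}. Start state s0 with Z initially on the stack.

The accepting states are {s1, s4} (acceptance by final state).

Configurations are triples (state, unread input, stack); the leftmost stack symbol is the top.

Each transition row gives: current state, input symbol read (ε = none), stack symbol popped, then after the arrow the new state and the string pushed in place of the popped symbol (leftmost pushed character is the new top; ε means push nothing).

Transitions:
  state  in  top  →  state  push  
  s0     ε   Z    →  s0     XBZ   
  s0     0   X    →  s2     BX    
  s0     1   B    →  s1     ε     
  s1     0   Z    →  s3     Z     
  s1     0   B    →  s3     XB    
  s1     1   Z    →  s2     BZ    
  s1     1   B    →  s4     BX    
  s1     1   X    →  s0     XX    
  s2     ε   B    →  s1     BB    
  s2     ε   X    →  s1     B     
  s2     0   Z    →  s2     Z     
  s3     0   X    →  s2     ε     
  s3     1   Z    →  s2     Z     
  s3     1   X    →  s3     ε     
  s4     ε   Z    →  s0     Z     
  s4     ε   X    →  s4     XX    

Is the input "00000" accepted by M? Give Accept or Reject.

Accept

(s0, 00000, Z)
  ε-move, top Z: go to s0, push XBZ → (s0, 00000, XBZ)
  read 0, top X: go to s2, push BX → (s2, 0000, BXBZ)
  ε-move, top B: go to s1, push BB → (s1, 0000, BBXBZ)
  read 0, top B: go to s3, push XB → (s3, 000, XBBXBZ)
  read 0, top X: go to s2, push ε → (s2, 00, BBXBZ)
  ε-move, top B: go to s1, push BB → (s1, 00, BBBXBZ)
  read 0, top B: go to s3, push XB → (s3, 0, XBBBXBZ)
  read 0, top X: go to s2, push ε → (s2, ε, BBBXBZ)
  ε-move, top B: go to s1, push BB → (s1, ε, BBBBXBZ)
All input consumed; state s1 ∈ F.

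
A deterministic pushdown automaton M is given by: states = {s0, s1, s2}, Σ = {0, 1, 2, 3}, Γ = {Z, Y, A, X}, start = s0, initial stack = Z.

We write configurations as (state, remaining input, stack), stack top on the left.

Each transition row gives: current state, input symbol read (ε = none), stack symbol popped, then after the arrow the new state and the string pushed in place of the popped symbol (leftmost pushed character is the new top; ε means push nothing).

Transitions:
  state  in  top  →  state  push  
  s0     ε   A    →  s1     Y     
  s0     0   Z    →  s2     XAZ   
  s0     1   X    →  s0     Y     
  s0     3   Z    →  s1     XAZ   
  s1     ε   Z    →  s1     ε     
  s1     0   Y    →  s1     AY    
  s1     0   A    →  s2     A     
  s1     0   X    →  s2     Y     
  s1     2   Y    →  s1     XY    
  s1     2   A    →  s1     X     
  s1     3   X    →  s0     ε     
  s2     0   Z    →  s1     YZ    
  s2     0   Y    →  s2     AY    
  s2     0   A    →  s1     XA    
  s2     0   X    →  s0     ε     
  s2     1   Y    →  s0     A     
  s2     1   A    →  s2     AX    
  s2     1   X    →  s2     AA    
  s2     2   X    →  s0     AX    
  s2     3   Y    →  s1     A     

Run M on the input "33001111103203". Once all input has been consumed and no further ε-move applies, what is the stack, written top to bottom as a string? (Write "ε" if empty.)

(s0, 33001111103203, Z)
  read 3, top Z: go to s1, push XAZ → (s1, 3001111103203, XAZ)
  read 3, top X: go to s0, push ε → (s0, 001111103203, AZ)
  ε-move, top A: go to s1, push Y → (s1, 001111103203, YZ)
  read 0, top Y: go to s1, push AY → (s1, 01111103203, AYZ)
  read 0, top A: go to s2, push A → (s2, 1111103203, AYZ)
  read 1, top A: go to s2, push AX → (s2, 111103203, AXYZ)
  read 1, top A: go to s2, push AX → (s2, 11103203, AXXYZ)
  read 1, top A: go to s2, push AX → (s2, 1103203, AXXXYZ)
  read 1, top A: go to s2, push AX → (s2, 103203, AXXXXYZ)
  read 1, top A: go to s2, push AX → (s2, 03203, AXXXXXYZ)
  read 0, top A: go to s1, push XA → (s1, 3203, XAXXXXXYZ)
  read 3, top X: go to s0, push ε → (s0, 203, AXXXXXYZ)
  ε-move, top A: go to s1, push Y → (s1, 203, YXXXXXYZ)
  read 2, top Y: go to s1, push XY → (s1, 03, XYXXXXXYZ)
  read 0, top X: go to s2, push Y → (s2, 3, YYXXXXXYZ)
  read 3, top Y: go to s1, push A → (s1, ε, AYXXXXXYZ)
All input consumed in state s1 with stack AYXXXXXYZ.

AYXXXXXYZ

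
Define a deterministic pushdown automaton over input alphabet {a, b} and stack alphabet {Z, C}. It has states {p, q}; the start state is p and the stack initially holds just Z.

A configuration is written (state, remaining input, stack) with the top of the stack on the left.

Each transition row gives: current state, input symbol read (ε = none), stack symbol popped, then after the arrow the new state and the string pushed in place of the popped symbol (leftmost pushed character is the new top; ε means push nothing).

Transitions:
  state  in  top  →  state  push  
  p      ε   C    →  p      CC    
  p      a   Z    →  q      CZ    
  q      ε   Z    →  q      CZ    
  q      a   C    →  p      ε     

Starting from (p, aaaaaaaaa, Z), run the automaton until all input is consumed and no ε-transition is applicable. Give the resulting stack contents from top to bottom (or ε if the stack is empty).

CZ

(p, aaaaaaaaa, Z)
  read a, top Z: go to q, push CZ → (q, aaaaaaaa, CZ)
  read a, top C: go to p, push ε → (p, aaaaaaa, Z)
  read a, top Z: go to q, push CZ → (q, aaaaaa, CZ)
  read a, top C: go to p, push ε → (p, aaaaa, Z)
  read a, top Z: go to q, push CZ → (q, aaaa, CZ)
  read a, top C: go to p, push ε → (p, aaa, Z)
  read a, top Z: go to q, push CZ → (q, aa, CZ)
  read a, top C: go to p, push ε → (p, a, Z)
  read a, top Z: go to q, push CZ → (q, ε, CZ)
All input consumed in state q with stack CZ.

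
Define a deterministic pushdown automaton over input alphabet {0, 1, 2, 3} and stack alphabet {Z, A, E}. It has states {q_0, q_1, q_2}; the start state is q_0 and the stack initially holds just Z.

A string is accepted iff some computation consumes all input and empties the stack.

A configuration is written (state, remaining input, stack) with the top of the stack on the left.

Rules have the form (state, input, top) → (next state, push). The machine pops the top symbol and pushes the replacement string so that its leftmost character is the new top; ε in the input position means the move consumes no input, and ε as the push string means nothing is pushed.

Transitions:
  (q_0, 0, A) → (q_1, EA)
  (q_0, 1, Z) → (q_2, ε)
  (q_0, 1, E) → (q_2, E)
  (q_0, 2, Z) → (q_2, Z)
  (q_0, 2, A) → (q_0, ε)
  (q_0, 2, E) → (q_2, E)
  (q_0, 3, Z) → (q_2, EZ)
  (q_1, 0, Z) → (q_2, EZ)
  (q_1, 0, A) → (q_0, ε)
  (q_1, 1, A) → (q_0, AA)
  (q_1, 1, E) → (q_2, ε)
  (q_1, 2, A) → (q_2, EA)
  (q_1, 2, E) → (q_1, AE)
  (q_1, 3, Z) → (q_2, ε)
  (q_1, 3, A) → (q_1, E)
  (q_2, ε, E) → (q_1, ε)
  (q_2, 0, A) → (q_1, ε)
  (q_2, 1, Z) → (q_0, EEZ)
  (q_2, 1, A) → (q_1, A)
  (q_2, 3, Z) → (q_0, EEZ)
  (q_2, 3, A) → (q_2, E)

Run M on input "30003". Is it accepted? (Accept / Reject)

Accept

(q_0, 30003, Z)
  read 3, top Z: go to q_2, push EZ → (q_2, 0003, EZ)
  ε-move, top E: go to q_1, push ε → (q_1, 0003, Z)
  read 0, top Z: go to q_2, push EZ → (q_2, 003, EZ)
  ε-move, top E: go to q_1, push ε → (q_1, 003, Z)
  read 0, top Z: go to q_2, push EZ → (q_2, 03, EZ)
  ε-move, top E: go to q_1, push ε → (q_1, 03, Z)
  read 0, top Z: go to q_2, push EZ → (q_2, 3, EZ)
  ε-move, top E: go to q_1, push ε → (q_1, 3, Z)
  read 3, top Z: go to q_2, push ε → (q_2, ε, ε)
All input consumed and the stack is empty.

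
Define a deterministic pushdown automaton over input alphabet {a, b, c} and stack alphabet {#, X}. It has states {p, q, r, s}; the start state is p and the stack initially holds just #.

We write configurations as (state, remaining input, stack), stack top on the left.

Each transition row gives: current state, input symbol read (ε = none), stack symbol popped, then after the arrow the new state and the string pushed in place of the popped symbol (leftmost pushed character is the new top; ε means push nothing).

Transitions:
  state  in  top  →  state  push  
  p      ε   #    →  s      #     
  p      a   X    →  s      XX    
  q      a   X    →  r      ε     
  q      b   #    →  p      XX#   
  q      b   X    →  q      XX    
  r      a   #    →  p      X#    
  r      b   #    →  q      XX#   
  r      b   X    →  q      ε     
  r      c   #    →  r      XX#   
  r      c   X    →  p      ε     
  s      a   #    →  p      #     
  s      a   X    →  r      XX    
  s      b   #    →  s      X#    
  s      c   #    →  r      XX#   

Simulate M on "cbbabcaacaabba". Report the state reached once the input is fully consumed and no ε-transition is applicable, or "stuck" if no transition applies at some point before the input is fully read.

(p, cbbabcaacaabba, #)
  ε-move, top #: go to s, push # → (s, cbbabcaacaabba, #)
  read c, top #: go to r, push XX# → (r, bbabcaacaabba, XX#)
  read b, top X: go to q, push ε → (q, babcaacaabba, X#)
  read b, top X: go to q, push XX → (q, abcaacaabba, XX#)
  read a, top X: go to r, push ε → (r, bcaacaabba, X#)
  read b, top X: go to q, push ε → (q, caacaabba, #)
No transition for (q, c, top #); M blocks with input caacaabba remaining.

stuck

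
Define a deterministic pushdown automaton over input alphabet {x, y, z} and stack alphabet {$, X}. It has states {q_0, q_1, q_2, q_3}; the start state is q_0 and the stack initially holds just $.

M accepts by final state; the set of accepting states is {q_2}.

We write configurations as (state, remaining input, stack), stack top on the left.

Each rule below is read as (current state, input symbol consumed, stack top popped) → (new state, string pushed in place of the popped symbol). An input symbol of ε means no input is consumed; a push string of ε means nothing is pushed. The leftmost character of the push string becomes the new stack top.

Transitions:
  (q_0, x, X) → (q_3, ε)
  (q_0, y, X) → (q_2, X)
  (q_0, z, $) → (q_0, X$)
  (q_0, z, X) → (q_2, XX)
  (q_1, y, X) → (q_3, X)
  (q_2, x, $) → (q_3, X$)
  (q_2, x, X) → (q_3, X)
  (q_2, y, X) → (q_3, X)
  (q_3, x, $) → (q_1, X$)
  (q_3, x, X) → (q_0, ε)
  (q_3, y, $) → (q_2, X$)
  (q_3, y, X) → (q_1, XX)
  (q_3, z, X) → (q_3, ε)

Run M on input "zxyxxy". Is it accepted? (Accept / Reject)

(q_0, zxyxxy, $)
  read z, top $: go to q_0, push X$ → (q_0, xyxxy, X$)
  read x, top X: go to q_3, push ε → (q_3, yxxy, $)
  read y, top $: go to q_2, push X$ → (q_2, xxy, X$)
  read x, top X: go to q_3, push X → (q_3, xy, X$)
  read x, top X: go to q_0, push ε → (q_0, y, $)
No transition applies at (q_0, y, $); input not fully consumed.

Reject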